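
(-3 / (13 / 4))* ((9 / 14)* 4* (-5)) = 1080 / 91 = 11.87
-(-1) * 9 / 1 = 9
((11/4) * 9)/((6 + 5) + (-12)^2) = 99/620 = 0.16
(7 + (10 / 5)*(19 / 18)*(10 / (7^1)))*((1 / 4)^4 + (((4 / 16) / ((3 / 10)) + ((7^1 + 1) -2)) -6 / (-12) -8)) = -321179 / 48384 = -6.64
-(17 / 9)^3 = -4913 / 729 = -6.74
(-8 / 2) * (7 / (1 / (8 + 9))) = -476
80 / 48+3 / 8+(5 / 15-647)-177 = -6573 / 8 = -821.62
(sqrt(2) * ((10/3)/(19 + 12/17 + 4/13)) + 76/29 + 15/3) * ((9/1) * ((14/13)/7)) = 1020 * sqrt(2)/4423 + 306/29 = 10.88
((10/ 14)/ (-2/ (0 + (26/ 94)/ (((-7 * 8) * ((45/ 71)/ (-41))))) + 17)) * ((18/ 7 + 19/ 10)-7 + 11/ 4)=0.01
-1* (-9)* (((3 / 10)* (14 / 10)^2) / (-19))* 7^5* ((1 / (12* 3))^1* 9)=-22235661 / 19000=-1170.30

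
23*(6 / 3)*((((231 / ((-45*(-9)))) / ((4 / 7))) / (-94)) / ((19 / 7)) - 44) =-976100059 / 482220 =-2024.18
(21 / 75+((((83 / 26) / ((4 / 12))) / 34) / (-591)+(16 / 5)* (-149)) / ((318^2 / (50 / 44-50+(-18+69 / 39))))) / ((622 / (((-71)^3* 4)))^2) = 3155636704862979600668593 / 1014888438151559400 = 3109343.44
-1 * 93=-93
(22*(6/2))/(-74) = -33/37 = -0.89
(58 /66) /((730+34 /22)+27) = 29 /25032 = 0.00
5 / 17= 0.29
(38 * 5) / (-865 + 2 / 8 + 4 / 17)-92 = -5421324 / 58787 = -92.22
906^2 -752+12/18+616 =2462102/3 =820700.67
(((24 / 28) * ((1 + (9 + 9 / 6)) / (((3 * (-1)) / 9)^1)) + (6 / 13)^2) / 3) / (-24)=3859 / 9464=0.41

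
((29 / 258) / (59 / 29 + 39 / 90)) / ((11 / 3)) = 12615 / 1015531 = 0.01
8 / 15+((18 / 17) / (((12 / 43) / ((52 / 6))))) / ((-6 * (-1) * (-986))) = 265397 / 502860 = 0.53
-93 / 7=-13.29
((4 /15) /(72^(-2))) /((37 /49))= 338688 /185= 1830.75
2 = 2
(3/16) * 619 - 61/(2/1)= 1369/16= 85.56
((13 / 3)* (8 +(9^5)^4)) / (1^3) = 158049650967740074517 / 3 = 52683216989246691505.67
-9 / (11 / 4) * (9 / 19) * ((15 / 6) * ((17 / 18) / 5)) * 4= -612 / 209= -2.93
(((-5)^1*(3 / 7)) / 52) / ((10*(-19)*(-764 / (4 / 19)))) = -3 / 50196328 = -0.00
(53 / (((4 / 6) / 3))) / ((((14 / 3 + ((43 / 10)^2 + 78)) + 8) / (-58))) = -4149900 / 32747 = -126.73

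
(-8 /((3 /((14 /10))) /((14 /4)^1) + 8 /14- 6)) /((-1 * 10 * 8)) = -49 /2360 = -0.02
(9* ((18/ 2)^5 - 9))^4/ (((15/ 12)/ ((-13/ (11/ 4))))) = -3316261458932353990656000/ 11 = -301478314448395817332363.60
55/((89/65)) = 3575/89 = 40.17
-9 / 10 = -0.90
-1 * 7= -7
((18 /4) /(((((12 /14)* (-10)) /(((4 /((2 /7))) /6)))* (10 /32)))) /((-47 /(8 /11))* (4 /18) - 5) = 3528 /17425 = 0.20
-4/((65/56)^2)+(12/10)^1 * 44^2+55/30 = 58864331/25350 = 2322.06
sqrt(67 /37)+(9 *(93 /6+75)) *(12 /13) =sqrt(2479) /37+9774 /13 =753.19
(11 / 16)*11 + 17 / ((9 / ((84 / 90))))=20143 / 2160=9.33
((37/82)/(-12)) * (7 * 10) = -1295/492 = -2.63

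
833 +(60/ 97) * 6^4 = 158561/ 97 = 1634.65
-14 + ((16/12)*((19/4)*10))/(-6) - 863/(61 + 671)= -56513/2196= -25.73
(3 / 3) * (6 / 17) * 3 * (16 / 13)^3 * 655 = 48291840 / 37349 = 1292.99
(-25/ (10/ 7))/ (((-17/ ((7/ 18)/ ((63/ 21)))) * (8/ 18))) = 245/ 816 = 0.30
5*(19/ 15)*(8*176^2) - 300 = 4707452/ 3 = 1569150.67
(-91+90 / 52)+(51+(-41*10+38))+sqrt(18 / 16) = -10667 / 26+3*sqrt(2) / 4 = -409.21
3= 3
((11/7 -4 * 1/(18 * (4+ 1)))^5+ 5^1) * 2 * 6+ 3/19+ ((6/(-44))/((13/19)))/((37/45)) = 33160020279677100907/207851360898431250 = 159.54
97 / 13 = 7.46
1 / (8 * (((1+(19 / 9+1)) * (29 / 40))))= 45 / 1073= 0.04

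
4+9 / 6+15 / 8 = 59 / 8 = 7.38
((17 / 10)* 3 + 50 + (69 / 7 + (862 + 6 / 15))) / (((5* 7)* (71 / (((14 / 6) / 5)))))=12983 / 74550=0.17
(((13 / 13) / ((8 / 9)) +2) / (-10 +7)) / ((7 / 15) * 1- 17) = 125 / 1984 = 0.06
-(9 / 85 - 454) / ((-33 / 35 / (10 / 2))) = -1350335 / 561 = -2407.01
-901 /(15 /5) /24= -901 /72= -12.51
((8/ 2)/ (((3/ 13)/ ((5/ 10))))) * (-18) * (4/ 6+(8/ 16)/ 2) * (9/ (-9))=143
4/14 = 2/7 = 0.29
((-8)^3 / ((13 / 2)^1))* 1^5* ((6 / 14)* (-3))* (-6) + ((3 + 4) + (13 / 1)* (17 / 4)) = -198525 / 364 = -545.40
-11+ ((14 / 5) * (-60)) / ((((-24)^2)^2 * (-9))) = -1368569 / 124416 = -11.00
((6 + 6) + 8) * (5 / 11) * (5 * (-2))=-1000 / 11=-90.91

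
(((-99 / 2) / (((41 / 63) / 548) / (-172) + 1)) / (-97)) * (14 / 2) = 2057561352 / 575994439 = 3.57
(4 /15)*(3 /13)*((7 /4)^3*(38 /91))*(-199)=-185269 /6760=-27.41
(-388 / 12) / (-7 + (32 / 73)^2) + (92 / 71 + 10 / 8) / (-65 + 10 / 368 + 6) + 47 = 1445195172382 / 27950103459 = 51.71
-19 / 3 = -6.33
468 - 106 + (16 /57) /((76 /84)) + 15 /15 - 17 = 125018 /361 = 346.31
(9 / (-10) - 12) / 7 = -129 / 70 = -1.84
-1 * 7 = -7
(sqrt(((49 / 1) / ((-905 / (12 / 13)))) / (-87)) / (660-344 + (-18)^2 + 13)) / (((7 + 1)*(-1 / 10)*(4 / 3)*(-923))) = 21*sqrt(341185) / 329021891224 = 0.00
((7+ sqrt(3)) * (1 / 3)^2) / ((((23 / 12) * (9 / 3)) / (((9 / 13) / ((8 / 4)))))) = 0.06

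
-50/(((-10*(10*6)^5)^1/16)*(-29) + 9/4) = -200/56376000009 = -0.00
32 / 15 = 2.13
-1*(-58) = 58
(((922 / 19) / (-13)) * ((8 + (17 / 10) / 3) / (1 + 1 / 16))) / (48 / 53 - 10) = 50234248 / 15179385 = 3.31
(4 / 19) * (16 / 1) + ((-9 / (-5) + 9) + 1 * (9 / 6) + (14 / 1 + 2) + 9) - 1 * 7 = 6397 / 190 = 33.67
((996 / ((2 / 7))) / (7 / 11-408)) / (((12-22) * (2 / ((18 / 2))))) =172557 / 44810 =3.85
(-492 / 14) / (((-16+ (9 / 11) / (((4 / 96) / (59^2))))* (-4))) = 1353 / 10524080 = 0.00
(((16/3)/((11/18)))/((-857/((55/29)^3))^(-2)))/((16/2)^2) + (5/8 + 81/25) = 5251823458910923/2435896375000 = 2156.01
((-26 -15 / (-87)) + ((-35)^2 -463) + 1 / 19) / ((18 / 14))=946540 / 1653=572.62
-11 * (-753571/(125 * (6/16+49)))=66314248/49375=1343.07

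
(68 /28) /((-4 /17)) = -289 /28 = -10.32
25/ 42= 0.60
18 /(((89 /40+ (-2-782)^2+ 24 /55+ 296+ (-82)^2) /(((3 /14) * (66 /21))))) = 29040 /1489265771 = 0.00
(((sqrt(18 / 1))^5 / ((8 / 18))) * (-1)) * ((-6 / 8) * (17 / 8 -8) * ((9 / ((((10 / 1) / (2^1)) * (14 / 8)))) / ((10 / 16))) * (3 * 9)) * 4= -299732724 * sqrt(2) / 175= -2422206.19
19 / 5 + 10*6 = 319 / 5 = 63.80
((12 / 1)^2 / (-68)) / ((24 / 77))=-231 / 34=-6.79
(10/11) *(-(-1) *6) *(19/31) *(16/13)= 18240/4433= 4.11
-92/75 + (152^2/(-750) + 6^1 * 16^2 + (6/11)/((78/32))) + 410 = 1914.19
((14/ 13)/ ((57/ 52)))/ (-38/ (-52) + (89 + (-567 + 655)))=1456/ 263397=0.01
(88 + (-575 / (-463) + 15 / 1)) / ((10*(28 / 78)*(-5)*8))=-235287 / 324100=-0.73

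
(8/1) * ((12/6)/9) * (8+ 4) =64/3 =21.33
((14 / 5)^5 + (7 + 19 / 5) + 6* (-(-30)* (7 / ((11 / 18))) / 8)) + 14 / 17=257974963 / 584375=441.45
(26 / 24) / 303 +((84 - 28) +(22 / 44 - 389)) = -1208957 / 3636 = -332.50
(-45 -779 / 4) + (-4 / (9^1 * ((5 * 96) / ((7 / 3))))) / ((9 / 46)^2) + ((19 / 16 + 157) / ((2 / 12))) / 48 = -923927377 / 4199040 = -220.03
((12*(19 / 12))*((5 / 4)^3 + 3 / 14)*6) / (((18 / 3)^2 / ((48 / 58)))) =18449 / 3248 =5.68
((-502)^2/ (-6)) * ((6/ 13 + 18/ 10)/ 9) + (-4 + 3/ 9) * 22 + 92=-6167468/ 585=-10542.68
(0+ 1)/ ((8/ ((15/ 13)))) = 15/ 104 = 0.14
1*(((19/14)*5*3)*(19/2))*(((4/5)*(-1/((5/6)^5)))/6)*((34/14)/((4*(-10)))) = 2982582/765625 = 3.90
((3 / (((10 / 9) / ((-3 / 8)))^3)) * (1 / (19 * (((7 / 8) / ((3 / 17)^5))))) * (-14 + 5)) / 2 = 129140163 / 24171645568000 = 0.00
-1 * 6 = -6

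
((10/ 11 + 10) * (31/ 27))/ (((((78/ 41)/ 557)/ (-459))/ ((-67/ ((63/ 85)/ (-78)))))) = -2741595552200/ 231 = -11868379013.85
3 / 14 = 0.21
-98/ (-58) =49/ 29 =1.69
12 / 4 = 3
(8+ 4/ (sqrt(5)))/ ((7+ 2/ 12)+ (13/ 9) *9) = 24 *sqrt(5)/ 605+ 48/ 121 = 0.49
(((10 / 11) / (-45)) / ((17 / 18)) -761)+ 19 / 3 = -423380 / 561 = -754.69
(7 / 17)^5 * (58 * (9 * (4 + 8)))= 105279048 / 1419857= 74.15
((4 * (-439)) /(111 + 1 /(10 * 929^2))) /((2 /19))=-143972499620 /957975511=-150.29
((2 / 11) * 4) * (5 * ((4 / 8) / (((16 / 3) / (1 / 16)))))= 15 / 704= 0.02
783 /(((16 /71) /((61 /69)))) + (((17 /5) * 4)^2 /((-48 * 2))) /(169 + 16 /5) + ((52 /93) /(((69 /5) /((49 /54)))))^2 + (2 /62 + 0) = 2117130033308707147 /689228917619760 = 3071.74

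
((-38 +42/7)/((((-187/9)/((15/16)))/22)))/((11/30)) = 16200/187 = 86.63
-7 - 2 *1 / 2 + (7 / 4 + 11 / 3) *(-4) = -89 / 3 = -29.67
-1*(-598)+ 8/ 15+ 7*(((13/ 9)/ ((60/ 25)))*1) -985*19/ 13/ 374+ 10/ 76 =14941008187/ 24942060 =599.03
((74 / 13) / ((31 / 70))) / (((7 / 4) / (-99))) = -293040 / 403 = -727.15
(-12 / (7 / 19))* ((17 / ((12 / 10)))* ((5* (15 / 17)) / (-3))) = 678.57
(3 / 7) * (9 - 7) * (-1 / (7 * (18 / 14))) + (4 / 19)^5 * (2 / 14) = -707018 / 7428297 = -0.10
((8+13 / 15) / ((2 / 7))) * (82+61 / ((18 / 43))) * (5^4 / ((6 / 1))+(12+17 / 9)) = 1621871825 / 1944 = 834296.21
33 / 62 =0.53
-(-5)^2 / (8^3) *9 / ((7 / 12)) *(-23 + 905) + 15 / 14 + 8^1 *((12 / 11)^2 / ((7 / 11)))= -3195417 / 4928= -648.42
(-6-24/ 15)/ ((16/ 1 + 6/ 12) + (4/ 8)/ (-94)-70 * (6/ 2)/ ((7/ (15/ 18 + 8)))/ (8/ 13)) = 14288/ 778565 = 0.02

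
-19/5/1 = -19/5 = -3.80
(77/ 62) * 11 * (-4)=-1694/ 31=-54.65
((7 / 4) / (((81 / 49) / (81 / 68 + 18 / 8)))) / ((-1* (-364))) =49 / 4896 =0.01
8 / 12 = 2 / 3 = 0.67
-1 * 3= -3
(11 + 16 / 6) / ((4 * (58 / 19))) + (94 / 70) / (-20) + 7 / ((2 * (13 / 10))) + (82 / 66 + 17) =127651207 / 5805800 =21.99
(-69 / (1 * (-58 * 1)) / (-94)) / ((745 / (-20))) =0.00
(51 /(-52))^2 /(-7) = -2601 /18928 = -0.14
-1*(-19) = 19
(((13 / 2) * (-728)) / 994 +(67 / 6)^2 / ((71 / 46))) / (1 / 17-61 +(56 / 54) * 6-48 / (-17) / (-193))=-318791803 / 229504376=-1.39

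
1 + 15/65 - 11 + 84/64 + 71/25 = -29207/5200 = -5.62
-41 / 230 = -0.18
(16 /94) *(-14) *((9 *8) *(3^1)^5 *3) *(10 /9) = -6531840 /47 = -138975.32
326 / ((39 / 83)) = 27058 / 39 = 693.79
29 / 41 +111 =4580 / 41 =111.71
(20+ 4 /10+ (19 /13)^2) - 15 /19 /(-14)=5078113 /224770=22.59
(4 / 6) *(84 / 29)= 56 / 29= 1.93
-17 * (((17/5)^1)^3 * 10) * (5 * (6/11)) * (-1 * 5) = 91113.82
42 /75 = 14 /25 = 0.56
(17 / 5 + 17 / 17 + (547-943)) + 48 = -1718 / 5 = -343.60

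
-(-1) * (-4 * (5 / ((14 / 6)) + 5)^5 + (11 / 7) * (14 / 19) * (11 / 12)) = -74372.71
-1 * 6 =-6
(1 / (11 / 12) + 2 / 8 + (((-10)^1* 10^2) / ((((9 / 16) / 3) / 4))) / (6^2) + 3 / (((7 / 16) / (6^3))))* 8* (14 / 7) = 29601340 / 2079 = 14238.26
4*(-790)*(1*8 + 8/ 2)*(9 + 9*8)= -3071520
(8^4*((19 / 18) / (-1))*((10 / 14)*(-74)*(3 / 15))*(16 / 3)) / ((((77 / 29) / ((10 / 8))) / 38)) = 4360881.98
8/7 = 1.14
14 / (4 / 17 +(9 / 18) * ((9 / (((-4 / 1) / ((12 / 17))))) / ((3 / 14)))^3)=-34391 / 499516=-0.07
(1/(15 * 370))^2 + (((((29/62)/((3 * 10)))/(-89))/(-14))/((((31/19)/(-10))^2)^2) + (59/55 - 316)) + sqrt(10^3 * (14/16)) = -1903097716544861299697/6043314100461907500 + 5 * sqrt(35) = -285.33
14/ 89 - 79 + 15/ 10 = -13767/ 178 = -77.34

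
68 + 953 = 1021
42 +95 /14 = 683 /14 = 48.79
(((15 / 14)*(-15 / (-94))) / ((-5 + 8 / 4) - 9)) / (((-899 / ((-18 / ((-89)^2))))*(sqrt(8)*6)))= -225*sqrt(2) / 149939333824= -0.00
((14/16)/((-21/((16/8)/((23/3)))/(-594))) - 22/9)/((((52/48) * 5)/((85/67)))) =0.94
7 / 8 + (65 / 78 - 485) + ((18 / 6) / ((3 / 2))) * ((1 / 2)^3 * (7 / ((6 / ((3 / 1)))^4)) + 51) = -73187 / 192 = -381.18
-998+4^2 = -982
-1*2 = -2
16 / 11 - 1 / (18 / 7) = 211 / 198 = 1.07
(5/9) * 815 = 4075/9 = 452.78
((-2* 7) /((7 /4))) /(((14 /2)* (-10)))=4 /35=0.11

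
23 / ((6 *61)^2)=23 / 133956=0.00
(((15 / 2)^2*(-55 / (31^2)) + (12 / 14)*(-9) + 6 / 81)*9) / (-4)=7889611 / 322896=24.43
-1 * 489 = -489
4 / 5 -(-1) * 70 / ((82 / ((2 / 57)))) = 9698 / 11685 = 0.83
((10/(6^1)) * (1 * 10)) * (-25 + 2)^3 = -608350/3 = -202783.33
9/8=1.12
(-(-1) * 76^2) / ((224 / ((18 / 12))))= 1083 / 28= 38.68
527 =527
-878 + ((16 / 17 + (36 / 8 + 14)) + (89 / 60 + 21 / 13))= -11343401 / 13260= -855.46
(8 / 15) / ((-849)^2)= 0.00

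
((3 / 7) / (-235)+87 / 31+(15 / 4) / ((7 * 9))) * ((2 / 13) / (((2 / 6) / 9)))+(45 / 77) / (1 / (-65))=-380508039 / 14584570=-26.09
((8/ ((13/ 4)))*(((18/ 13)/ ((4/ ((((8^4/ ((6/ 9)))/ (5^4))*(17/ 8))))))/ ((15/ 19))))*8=180.37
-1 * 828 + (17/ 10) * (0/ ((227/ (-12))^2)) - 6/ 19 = -15738/ 19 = -828.32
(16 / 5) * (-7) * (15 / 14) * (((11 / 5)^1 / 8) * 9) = -297 / 5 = -59.40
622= 622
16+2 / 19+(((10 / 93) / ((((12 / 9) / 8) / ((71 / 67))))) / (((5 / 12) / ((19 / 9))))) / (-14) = 13141754 / 828723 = 15.86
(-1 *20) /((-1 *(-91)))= -0.22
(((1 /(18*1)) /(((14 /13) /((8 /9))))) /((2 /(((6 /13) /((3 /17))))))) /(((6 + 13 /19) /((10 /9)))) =6460 /648081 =0.01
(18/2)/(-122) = -9/122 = -0.07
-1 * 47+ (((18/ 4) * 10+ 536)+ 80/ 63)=33722/ 63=535.27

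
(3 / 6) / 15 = 1 / 30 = 0.03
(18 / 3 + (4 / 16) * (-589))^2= 319225 / 16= 19951.56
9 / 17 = 0.53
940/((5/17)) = 3196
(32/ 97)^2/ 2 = 512/ 9409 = 0.05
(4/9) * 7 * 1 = 28/9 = 3.11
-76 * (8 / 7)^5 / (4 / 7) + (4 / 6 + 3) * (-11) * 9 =-1494155 / 2401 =-622.31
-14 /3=-4.67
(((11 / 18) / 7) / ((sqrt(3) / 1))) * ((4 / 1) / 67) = 22 * sqrt(3) / 12663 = 0.00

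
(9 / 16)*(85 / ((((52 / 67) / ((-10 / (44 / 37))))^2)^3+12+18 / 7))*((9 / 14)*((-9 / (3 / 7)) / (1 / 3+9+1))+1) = -368971025037856242563377265625 / 366936613898986609612202425664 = -1.01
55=55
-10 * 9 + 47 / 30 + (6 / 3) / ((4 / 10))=-2503 / 30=-83.43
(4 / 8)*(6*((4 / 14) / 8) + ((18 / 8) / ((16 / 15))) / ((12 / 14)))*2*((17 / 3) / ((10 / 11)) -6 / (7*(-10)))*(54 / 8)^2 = 772939017 / 1003520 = 770.23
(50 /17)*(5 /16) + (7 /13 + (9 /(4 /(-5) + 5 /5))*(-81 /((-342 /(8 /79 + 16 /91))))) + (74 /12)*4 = 29.08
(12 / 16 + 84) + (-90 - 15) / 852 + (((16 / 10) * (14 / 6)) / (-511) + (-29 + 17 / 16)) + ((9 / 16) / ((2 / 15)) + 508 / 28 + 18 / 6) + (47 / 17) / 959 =3327742714087 / 40559255520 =82.05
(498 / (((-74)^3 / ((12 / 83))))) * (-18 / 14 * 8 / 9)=72 / 354571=0.00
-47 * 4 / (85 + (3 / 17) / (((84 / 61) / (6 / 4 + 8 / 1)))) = -178976 / 82079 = -2.18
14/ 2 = 7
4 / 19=0.21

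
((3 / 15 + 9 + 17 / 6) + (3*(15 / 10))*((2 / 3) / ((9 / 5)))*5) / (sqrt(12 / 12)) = 611 / 30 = 20.37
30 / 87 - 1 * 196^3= -218356534 / 29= -7529535.66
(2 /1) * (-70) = -140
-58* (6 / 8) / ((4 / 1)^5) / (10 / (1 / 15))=-29 / 102400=-0.00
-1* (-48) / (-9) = -16 / 3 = -5.33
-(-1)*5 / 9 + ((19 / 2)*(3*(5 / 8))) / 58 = 7205 / 8352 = 0.86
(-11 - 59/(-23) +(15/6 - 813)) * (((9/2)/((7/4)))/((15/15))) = -2105.83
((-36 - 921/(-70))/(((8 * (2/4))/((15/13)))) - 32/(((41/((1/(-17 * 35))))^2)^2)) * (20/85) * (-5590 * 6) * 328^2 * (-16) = -64120164940520296788350976/716332232552125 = -89511768459.83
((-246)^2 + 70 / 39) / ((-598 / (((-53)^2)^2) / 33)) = -102426862523227 / 3887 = -26351135200.21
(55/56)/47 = 55/2632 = 0.02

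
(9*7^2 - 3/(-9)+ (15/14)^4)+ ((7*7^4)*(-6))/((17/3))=-33998267245/1959216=-17353.00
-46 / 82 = -23 / 41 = -0.56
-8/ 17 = -0.47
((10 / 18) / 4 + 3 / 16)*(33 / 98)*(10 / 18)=2585 / 42336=0.06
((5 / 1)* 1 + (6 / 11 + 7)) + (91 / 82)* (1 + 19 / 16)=216091 / 14432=14.97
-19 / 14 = -1.36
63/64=0.98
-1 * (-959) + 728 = 1687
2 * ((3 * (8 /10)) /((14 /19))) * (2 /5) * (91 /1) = 5928 /25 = 237.12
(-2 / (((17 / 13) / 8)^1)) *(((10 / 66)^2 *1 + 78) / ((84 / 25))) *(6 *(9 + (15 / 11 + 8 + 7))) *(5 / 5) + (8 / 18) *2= -43236.58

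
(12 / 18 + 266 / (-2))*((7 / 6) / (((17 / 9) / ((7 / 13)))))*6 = -58359 / 221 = -264.07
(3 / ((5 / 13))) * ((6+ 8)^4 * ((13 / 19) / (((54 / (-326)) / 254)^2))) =11128624515351616 / 23085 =482071670580.53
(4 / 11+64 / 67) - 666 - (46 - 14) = -513454 / 737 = -696.68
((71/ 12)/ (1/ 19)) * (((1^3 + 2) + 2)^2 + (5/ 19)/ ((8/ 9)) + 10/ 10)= 283787/ 96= 2956.11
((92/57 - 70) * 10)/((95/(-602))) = 4693192/1083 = 4333.51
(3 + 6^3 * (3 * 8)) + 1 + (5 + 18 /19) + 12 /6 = 98723 /19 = 5195.95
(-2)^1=-2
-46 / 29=-1.59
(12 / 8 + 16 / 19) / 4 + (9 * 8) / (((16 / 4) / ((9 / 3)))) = 8297 / 152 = 54.59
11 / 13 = 0.85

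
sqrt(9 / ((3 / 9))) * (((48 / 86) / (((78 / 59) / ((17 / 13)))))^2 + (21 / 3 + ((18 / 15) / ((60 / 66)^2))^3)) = 25660499726365449 * sqrt(3) / 825145140625000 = 53.86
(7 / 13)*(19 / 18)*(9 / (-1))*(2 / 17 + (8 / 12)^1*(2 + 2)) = -14.24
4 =4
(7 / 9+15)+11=241 / 9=26.78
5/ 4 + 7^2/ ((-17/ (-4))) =869/ 68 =12.78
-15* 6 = -90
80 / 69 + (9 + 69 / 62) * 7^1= 307801 / 4278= 71.95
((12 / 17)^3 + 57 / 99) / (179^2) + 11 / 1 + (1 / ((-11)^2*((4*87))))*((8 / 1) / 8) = 72914215247233 / 6628533268764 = 11.00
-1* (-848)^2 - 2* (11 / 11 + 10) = -719126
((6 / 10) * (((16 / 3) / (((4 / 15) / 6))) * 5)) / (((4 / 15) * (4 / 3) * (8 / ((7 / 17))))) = 14175 / 272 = 52.11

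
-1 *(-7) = 7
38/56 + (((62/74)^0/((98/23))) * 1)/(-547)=72705/107212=0.68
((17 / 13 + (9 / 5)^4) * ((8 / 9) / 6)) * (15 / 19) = 383672 / 277875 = 1.38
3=3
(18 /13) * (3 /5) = 54 /65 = 0.83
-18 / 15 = -6 / 5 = -1.20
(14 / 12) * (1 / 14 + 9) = 127 / 12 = 10.58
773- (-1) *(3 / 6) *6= 776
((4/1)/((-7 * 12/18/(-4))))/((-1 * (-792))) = 1/231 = 0.00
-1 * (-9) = 9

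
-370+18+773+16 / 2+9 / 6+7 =875 / 2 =437.50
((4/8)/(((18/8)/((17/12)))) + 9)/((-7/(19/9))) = -9557/3402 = -2.81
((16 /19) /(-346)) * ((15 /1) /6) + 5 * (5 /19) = 4305 /3287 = 1.31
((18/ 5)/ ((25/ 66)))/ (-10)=-594/ 625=-0.95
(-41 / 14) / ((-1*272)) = 41 / 3808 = 0.01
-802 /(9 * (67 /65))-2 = -53336 /603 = -88.45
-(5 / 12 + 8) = -101 / 12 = -8.42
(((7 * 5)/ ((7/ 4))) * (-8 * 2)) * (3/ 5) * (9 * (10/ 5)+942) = -184320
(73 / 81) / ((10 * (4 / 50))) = 1.13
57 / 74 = 0.77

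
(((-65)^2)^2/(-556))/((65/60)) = -4119375/139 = -29635.79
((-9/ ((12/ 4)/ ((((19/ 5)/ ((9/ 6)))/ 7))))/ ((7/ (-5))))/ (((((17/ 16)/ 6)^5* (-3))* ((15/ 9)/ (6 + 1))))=-309841625088/ 49694995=-6234.87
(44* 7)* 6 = 1848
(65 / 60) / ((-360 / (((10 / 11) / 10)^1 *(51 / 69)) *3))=-221 / 3278880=-0.00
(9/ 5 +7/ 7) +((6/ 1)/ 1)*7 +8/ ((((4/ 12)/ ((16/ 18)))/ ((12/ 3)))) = 1952/ 15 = 130.13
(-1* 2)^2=4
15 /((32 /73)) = 1095 /32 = 34.22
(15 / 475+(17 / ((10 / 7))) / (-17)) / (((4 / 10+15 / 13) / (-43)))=70993 / 3838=18.50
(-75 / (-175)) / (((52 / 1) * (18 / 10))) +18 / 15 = 6577 / 5460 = 1.20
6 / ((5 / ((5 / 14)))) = 3 / 7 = 0.43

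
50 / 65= 10 / 13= 0.77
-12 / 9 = -4 / 3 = -1.33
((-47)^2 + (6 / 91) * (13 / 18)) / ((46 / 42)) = 46390 / 23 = 2016.96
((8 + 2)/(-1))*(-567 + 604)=-370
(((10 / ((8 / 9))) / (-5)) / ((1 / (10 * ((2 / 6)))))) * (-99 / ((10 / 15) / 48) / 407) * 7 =919.46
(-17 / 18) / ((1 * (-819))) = 0.00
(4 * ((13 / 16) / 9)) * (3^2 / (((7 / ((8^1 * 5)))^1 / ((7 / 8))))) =16.25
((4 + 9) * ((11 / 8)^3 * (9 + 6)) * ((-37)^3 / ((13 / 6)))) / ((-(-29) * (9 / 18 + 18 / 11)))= -33372475785 / 174464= -191285.74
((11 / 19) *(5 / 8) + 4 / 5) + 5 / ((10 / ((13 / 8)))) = 3001 / 1520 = 1.97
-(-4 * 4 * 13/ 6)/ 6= 52/ 9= 5.78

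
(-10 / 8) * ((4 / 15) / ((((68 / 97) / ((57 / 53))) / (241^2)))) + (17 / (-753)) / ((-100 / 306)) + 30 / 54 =-6045142270919 / 203535900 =-29700.62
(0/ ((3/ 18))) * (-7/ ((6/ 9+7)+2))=0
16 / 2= 8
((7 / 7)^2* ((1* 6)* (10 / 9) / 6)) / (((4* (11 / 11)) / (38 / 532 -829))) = -58025 / 252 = -230.26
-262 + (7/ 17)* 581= -387/ 17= -22.76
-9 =-9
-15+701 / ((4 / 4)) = 686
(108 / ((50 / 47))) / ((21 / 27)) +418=95992 / 175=548.53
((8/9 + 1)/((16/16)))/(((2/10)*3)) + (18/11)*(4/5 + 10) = 30919/1485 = 20.82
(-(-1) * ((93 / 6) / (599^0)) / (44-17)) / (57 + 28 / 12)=31 / 3204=0.01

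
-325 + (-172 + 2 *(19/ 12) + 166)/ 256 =-499217/ 1536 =-325.01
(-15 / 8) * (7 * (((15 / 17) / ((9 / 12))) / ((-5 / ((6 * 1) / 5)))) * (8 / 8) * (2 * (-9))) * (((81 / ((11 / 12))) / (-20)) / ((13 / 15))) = 826686 / 2431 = 340.06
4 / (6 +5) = 4 / 11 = 0.36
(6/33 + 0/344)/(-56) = -1/308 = -0.00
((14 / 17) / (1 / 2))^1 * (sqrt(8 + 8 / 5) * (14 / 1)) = 71.45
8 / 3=2.67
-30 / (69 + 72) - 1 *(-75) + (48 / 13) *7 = 61487 / 611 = 100.63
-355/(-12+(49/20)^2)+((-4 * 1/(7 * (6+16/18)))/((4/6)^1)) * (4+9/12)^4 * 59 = -490147261847/133269248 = -3677.87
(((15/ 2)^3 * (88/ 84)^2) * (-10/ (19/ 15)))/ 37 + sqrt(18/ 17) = -3403125/ 34447 + 3 * sqrt(34)/ 17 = -97.76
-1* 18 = -18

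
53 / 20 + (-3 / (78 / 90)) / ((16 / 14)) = -197 / 520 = -0.38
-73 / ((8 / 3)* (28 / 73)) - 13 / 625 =-9994787 / 140000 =-71.39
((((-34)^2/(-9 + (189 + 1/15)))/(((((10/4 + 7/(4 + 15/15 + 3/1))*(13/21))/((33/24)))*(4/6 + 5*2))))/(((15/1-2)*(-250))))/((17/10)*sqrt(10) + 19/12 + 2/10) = 7143213/845298423580-3404709*sqrt(10)/422649211790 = -0.00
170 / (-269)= -170 / 269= -0.63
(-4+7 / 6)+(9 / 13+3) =67 / 78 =0.86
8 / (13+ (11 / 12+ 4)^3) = 13824 / 227843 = 0.06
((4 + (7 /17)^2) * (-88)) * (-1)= 106040 /289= 366.92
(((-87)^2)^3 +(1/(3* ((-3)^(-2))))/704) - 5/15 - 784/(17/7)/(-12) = 15568915121981209/35904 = 433626201035.57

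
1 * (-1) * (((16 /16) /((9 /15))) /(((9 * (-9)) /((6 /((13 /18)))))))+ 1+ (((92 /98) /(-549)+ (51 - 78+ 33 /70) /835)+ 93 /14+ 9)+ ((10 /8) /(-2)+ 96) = 1310020552573 /11680414200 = 112.16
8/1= 8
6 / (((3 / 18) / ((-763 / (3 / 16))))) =-146496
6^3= 216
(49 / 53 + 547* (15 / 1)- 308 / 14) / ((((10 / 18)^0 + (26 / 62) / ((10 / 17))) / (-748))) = -3573801.17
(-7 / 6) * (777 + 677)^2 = -7399406 / 3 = -2466468.67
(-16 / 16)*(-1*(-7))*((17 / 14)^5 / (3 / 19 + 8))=-26977283 / 11908960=-2.27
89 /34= 2.62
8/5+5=33/5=6.60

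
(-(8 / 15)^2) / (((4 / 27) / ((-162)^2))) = -1259712 / 25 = -50388.48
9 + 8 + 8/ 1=25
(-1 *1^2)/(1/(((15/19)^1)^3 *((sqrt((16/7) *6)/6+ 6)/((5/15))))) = -60750/6859 - 6750 *sqrt(42)/48013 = -9.77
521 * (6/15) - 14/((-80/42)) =863/4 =215.75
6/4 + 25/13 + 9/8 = 473/104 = 4.55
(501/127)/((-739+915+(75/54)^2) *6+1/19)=514026/139113895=0.00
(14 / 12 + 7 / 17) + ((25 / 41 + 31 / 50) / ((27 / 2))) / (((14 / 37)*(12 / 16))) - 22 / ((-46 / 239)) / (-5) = -9526532807 / 454478850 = -20.96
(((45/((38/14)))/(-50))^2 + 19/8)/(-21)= -179413/1516200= -0.12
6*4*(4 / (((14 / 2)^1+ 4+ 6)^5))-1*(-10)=14198666 / 1419857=10.00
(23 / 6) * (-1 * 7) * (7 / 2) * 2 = -1127 / 6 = -187.83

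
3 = 3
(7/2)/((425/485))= 679/170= 3.99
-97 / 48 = -2.02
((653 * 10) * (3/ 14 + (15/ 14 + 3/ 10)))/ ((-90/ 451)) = -10896611/ 210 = -51888.62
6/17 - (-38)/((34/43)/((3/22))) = 2583/374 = 6.91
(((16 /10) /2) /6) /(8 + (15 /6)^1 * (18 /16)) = 32 /2595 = 0.01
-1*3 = -3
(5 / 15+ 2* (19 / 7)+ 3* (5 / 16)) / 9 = 2251 / 3024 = 0.74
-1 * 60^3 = -216000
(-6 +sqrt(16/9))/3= -14/9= -1.56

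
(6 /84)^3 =1 /2744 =0.00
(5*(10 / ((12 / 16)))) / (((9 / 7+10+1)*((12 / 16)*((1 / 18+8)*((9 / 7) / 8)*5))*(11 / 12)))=50176 / 41151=1.22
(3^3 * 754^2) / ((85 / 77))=1181944764 / 85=13905232.52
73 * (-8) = -584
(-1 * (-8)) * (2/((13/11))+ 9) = 1112/13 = 85.54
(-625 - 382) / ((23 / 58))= -58406 / 23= -2539.39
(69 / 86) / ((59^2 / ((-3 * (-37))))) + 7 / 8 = 1078417 / 1197464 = 0.90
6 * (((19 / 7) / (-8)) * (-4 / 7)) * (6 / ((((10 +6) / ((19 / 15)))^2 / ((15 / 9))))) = 6859 / 94080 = 0.07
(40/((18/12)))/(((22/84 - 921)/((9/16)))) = -0.02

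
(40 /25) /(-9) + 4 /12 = 7 /45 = 0.16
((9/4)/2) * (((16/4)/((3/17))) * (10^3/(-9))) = -8500/3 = -2833.33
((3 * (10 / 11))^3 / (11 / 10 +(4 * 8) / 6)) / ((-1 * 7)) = -810000 / 1798181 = -0.45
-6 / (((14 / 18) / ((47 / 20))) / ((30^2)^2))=-102789000 / 7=-14684142.86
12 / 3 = 4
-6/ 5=-1.20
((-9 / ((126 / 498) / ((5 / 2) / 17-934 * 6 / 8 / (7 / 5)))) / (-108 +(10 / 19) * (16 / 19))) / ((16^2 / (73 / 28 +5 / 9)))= -1421487417275 / 695519440896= -2.04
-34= -34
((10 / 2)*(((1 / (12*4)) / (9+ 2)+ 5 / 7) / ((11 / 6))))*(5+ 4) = 119115 / 6776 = 17.58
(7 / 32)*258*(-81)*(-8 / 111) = 24381 / 74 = 329.47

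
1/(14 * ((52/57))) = 57/728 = 0.08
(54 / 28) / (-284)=-27 / 3976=-0.01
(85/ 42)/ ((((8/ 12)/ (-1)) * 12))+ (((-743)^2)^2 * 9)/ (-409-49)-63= -460794249649249/ 76944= -5988696320.04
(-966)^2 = 933156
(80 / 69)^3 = 512000 / 328509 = 1.56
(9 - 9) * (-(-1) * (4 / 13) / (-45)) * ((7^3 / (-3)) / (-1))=0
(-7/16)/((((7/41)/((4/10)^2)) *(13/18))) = -369/650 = -0.57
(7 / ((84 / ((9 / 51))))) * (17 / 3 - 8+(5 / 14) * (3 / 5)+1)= -47 / 2856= -0.02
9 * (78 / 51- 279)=-42453 / 17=-2497.24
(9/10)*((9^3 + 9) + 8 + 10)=3402/5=680.40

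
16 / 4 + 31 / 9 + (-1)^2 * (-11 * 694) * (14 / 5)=-21367.76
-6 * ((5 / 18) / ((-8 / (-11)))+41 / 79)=-10249 / 1896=-5.41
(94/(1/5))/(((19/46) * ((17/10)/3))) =648600/323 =2008.05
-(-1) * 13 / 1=13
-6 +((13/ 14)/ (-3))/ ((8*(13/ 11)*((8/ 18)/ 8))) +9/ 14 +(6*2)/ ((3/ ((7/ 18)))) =-2213/ 504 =-4.39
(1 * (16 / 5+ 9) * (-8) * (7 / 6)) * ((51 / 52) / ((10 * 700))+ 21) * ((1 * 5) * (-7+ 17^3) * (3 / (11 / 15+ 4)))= -3431406849849 / 92300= -37176672.26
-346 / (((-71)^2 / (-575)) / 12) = 473.60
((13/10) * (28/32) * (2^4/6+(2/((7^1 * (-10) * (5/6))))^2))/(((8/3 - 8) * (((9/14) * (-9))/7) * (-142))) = -5576207/1150200000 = -0.00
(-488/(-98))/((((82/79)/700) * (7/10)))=9638000/2009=4797.41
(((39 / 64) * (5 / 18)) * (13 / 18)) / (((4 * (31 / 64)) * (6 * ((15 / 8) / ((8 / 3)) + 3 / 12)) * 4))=0.00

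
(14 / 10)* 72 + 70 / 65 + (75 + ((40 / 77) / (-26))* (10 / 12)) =2655557 / 15015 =176.86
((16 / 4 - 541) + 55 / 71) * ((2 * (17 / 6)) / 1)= -647224 / 213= -3038.61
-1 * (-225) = 225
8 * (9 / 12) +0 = 6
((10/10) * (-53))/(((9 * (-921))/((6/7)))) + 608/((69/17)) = 149.80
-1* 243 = -243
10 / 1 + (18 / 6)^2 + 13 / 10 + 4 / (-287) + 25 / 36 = 1083853 / 51660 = 20.98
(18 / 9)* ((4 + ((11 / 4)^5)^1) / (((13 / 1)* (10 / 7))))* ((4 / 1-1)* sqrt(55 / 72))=1156029* sqrt(110) / 266240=45.54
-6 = -6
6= 6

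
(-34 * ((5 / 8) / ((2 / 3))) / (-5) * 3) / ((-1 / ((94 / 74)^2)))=-337977 / 10952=-30.86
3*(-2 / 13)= -6 / 13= -0.46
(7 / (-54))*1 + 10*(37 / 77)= 19441 / 4158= 4.68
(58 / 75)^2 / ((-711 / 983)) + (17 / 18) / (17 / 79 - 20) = -3644629979 / 4167348750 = -0.87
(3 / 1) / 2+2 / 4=2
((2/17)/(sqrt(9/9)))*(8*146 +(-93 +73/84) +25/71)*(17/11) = 195.68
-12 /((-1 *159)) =4 /53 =0.08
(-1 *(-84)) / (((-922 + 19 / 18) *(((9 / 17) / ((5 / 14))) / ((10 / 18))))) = -1700 / 49731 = -0.03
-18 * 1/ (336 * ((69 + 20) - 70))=-3/ 1064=-0.00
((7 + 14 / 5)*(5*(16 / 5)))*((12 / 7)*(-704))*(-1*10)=1892352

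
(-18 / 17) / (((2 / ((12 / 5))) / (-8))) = 864 / 85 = 10.16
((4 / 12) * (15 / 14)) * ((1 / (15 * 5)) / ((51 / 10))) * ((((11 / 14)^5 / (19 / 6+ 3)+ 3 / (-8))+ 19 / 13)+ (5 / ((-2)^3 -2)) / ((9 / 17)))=221943395 / 1246772571408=0.00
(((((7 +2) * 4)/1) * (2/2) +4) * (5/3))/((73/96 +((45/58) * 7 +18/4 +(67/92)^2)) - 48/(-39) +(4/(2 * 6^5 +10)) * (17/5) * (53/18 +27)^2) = 1340744981472000/266195635171861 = 5.04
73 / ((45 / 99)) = 803 / 5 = 160.60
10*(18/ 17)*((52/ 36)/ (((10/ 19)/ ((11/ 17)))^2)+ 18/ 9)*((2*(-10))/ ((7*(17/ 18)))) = -78339816/ 584647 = -134.00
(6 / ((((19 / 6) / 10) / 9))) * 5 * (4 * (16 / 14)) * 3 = 1555200 / 133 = 11693.23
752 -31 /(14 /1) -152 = 8369 /14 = 597.79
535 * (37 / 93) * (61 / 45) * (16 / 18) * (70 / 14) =9659960 / 7533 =1282.35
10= 10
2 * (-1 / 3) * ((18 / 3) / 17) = -4 / 17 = -0.24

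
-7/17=-0.41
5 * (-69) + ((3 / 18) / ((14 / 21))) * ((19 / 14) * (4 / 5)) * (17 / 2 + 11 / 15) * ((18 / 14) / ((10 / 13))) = -16699743 / 49000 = -340.81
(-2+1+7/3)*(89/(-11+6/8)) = -11.58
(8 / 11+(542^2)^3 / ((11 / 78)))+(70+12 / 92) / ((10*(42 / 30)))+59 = 57883330072111840691 / 322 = 179761894633887704.01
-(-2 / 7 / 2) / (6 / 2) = 1 / 21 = 0.05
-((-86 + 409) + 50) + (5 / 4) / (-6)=-8957 / 24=-373.21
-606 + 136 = -470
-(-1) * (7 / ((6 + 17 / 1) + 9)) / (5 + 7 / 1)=7 / 384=0.02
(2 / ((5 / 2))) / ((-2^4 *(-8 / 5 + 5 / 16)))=4 / 103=0.04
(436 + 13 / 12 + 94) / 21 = 6373 / 252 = 25.29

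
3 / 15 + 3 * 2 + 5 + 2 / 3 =178 / 15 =11.87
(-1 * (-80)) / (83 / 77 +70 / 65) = 80080 / 2157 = 37.13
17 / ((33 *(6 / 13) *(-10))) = -221 / 1980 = -0.11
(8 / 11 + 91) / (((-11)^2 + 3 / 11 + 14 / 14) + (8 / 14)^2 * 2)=0.75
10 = 10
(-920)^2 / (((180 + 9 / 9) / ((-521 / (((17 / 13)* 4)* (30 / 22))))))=-3152966960 / 9231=-341562.88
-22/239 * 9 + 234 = 55728/239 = 233.17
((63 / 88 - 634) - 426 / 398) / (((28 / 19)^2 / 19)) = -76195362085 / 13729408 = -5549.79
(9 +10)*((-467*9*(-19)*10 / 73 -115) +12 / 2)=15021647 / 73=205775.99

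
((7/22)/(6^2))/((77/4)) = 1/2178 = 0.00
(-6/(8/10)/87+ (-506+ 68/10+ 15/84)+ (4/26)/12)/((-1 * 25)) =19.96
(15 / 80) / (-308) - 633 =-3119427 / 4928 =-633.00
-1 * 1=-1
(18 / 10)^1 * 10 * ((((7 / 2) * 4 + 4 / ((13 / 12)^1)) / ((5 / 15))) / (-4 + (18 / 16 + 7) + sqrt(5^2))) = 99360 / 949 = 104.70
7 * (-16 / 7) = -16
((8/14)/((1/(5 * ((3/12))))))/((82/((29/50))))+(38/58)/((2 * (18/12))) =111583/499380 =0.22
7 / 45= 0.16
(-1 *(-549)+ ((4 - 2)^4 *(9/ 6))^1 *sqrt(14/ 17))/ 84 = 2 *sqrt(238)/ 119+ 183/ 28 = 6.79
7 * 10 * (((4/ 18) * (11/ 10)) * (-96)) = -4928/ 3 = -1642.67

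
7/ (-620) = -7/ 620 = -0.01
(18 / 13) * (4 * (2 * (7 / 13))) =1008 / 169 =5.96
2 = 2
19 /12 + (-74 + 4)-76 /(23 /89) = -100051 /276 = -362.50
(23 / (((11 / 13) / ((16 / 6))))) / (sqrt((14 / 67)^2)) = 80132 / 231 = 346.89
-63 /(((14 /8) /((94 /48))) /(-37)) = 5217 /2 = 2608.50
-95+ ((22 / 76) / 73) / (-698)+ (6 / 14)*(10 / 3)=-1268245137 / 13553764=-93.57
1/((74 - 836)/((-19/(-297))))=-19/226314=-0.00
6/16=3/8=0.38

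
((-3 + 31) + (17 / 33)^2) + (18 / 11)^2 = 33697 / 1089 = 30.94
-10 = -10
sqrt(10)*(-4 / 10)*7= -14*sqrt(10) / 5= -8.85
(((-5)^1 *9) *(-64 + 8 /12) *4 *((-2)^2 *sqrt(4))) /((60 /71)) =107920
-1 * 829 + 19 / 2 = -1639 / 2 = -819.50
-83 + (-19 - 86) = -188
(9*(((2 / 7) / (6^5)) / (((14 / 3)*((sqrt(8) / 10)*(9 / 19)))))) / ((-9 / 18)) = -0.00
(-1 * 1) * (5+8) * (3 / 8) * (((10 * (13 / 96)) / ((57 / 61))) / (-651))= 51545 / 4749696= 0.01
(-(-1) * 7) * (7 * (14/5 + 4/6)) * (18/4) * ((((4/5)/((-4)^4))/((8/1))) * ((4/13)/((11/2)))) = 147/8800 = 0.02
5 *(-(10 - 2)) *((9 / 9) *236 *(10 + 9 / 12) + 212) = -109960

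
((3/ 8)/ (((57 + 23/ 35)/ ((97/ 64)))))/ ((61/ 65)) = 662025/ 63026176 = 0.01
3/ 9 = 1/ 3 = 0.33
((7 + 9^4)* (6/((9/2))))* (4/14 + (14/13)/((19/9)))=36150272/5187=6969.40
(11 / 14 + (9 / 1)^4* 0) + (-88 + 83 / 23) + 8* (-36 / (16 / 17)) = -125453 / 322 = -389.61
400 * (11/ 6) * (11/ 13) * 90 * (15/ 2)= 5445000/ 13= 418846.15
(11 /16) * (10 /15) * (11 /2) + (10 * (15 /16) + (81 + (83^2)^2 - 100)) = 47458313.90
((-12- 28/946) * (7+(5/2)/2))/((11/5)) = -42675/946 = -45.11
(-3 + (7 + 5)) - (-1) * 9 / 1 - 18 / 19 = 324 / 19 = 17.05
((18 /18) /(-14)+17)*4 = 474 /7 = 67.71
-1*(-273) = 273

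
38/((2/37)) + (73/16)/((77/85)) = 708.04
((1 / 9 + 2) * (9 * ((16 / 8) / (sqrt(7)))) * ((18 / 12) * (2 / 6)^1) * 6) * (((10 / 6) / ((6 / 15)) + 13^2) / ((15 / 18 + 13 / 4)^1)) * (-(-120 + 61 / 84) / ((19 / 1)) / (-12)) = -10409741 * sqrt(7) / 28812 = -955.91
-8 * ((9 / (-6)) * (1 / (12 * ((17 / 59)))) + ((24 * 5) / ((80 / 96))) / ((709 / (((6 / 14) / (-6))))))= 302609 / 84371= 3.59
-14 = -14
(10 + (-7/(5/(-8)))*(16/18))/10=449/225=2.00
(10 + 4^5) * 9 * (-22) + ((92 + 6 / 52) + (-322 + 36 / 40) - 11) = -13323179 / 65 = -204971.98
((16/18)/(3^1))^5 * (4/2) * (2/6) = 65536/43046721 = 0.00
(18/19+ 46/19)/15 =64/285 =0.22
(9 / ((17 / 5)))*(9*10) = 4050 / 17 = 238.24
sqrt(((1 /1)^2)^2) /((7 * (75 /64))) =64 /525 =0.12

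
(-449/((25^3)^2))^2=201601/59604644775390625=0.00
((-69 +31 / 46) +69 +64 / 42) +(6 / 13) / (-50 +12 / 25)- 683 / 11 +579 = 44386688413 / 85507422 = 519.10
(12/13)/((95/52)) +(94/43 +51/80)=217571/65360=3.33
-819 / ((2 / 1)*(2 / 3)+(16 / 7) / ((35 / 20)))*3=-361179 / 388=-930.87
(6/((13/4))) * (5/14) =60/91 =0.66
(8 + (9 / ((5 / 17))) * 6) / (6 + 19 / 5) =958 / 49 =19.55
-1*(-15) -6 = 9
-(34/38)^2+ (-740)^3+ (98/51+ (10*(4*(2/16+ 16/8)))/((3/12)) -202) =-7460576502643/18411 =-405223860.88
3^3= 27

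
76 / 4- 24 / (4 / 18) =-89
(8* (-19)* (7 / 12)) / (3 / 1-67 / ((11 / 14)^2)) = 32186 / 38307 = 0.84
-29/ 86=-0.34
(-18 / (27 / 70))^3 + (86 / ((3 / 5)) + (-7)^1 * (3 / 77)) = -30141511 / 297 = -101486.57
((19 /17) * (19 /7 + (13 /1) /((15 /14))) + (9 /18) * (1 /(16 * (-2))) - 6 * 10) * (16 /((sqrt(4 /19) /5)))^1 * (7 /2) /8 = -4960441 * sqrt(19) /6528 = -3312.20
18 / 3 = 6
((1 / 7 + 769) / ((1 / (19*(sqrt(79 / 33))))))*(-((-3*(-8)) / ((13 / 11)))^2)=-216049152*sqrt(2607) / 1183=-9324774.48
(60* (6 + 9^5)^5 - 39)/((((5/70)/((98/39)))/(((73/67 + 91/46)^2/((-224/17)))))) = -1069747875516322067770389488986803775/987867296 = -1082886213409297910162206000.00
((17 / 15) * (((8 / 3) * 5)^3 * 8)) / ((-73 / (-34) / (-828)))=-5445222400 / 657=-8288009.74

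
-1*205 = -205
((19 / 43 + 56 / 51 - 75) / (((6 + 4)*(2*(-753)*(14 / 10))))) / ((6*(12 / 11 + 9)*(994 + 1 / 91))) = 311311 / 5377354729020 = 0.00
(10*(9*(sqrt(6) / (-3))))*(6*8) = -3527.27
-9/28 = -0.32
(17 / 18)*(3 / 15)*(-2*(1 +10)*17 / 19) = -3179 / 855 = -3.72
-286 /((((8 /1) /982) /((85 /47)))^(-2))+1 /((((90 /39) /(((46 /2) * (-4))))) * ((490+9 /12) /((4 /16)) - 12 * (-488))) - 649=-26517055381504823 /40857642447825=-649.01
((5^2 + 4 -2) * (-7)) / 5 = -189 / 5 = -37.80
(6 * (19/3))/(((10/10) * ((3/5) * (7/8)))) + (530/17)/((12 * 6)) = 311935/4284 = 72.81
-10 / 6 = -5 / 3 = -1.67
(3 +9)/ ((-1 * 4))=-3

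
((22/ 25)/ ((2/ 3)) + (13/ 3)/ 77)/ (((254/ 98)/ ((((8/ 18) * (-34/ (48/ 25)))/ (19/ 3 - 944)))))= 472906/ 106103547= 0.00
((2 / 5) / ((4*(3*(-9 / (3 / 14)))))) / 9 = -1 / 11340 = -0.00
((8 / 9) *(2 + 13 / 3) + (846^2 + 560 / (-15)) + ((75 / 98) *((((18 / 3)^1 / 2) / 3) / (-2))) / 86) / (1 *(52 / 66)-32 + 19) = -58604.42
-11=-11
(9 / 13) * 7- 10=-67 / 13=-5.15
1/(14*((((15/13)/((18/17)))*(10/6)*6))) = 39/5950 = 0.01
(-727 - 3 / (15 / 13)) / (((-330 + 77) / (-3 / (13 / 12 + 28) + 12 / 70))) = 3042432 / 15451975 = 0.20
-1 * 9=-9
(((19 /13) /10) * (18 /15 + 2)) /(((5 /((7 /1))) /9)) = 9576 /1625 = 5.89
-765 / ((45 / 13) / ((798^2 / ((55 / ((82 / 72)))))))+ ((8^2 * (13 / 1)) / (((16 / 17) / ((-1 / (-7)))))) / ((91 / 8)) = -7853691501 / 2695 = -2914171.24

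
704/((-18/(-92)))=3598.22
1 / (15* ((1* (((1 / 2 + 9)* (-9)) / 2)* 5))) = -4 / 12825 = -0.00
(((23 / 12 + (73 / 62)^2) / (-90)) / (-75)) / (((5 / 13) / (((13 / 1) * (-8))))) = -1287442 / 9730125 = -0.13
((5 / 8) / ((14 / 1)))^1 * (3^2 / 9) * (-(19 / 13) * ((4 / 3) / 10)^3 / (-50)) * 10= 19 / 614250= 0.00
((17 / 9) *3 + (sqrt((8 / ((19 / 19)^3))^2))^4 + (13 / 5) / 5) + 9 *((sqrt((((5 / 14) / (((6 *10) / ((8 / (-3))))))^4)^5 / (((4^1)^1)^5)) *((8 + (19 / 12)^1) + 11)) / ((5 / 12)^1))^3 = 1783813066544204931486851427759381546945756900310858782025314343 / 434844440658690551580665456738369182032775259774671097856000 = 4102.19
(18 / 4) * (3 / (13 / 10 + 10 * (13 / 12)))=405 / 364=1.11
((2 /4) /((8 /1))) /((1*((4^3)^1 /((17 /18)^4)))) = 83521 /107495424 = 0.00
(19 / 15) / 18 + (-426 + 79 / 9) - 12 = -115871 / 270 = -429.15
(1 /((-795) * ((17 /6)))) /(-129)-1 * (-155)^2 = -13962008623 /581145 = -24025.00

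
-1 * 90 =-90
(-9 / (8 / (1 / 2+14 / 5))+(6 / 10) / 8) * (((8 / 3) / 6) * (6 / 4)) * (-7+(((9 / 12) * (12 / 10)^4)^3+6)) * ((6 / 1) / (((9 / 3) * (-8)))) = 65396374031 / 39062500000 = 1.67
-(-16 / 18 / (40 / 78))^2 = -676 / 225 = -3.00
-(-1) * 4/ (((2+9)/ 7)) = 28/ 11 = 2.55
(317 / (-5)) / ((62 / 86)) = -13631 / 155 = -87.94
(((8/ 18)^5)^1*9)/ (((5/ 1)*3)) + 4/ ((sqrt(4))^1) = 197854/ 98415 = 2.01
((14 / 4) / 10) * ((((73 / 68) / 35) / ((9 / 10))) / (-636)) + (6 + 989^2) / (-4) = -951795821233 / 3892320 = -244531.75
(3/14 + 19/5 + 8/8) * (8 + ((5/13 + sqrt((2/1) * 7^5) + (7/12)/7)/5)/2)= 112977/2800 + 2457 * sqrt(14)/100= 132.28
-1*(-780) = 780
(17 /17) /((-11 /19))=-19 /11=-1.73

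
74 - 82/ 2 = 33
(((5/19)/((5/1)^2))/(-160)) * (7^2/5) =-49/76000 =-0.00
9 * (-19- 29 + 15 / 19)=-424.89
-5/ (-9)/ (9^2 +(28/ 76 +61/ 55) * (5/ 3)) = 0.01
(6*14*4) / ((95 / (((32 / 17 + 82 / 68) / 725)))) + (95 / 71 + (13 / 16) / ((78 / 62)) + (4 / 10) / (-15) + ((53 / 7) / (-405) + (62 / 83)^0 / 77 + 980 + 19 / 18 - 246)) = 244571087917549 / 331836840720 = 737.02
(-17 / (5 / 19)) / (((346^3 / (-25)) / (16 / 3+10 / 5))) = 17765 / 62132604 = 0.00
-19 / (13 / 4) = -76 / 13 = -5.85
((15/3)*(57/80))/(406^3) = 57/1070774656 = 0.00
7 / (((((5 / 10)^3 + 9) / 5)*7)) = 40 / 73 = 0.55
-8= -8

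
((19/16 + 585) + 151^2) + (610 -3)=23994.19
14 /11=1.27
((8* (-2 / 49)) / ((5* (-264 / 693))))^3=216 / 42875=0.01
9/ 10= 0.90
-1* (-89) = 89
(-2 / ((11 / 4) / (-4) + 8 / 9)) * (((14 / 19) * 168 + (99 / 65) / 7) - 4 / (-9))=-309854368 / 250705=-1235.93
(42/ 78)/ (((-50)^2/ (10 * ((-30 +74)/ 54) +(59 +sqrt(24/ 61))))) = 7 * sqrt(366)/ 991250 +12691/ 877500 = 0.01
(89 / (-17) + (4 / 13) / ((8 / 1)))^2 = 5276209 / 195364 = 27.01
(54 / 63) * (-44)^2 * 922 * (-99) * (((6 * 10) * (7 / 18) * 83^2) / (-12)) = 2028973631520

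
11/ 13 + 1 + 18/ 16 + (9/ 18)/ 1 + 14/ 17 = 7593/ 1768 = 4.29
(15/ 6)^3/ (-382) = -125/ 3056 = -0.04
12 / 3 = 4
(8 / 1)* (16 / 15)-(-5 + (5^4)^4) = -2288818359172 / 15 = -152587890611.47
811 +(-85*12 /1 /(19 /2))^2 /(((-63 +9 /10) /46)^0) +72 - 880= 4162683 /361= 11530.98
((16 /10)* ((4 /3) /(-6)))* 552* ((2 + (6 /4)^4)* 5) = -20792 /3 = -6930.67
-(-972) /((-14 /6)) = -2916 /7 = -416.57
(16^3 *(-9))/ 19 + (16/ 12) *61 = -105956/ 57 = -1858.88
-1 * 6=-6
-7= -7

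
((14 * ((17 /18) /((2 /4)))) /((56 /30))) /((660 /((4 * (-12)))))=-34 /33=-1.03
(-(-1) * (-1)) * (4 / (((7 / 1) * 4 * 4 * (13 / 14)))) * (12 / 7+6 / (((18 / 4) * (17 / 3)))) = -116 / 1547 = -0.07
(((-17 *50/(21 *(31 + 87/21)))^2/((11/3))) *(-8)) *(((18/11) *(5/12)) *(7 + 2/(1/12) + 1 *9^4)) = -23813600000/1830609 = -13008.57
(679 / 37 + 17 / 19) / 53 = 13530 / 37259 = 0.36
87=87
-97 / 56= -1.73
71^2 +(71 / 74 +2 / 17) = 6342933 / 1258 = 5042.08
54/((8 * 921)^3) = 1/7407217408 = 0.00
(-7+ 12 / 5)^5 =-6436343 / 3125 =-2059.63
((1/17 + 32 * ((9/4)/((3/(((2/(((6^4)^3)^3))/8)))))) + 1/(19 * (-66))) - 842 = -5142462485271626349184516802736671/6107858551506145465924822499328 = -841.94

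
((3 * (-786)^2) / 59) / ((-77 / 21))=-5560164 / 649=-8567.28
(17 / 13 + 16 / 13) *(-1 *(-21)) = 693 / 13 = 53.31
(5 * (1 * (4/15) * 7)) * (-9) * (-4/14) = 24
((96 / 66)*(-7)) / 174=-56 / 957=-0.06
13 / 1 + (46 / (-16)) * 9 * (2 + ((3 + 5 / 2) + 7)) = -5795 / 16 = -362.19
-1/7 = -0.14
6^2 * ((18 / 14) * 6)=1944 / 7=277.71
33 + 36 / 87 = 969 / 29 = 33.41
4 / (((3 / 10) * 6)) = 20 / 9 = 2.22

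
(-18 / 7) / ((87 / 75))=-450 / 203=-2.22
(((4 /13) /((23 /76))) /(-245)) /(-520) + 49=233317213 /4761575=49.00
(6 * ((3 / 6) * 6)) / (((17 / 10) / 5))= 900 / 17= 52.94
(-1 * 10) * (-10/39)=100/39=2.56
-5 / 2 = -2.50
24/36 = 2/3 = 0.67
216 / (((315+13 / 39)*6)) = 54 / 473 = 0.11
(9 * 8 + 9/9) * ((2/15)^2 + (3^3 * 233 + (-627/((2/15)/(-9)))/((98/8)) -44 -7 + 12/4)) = 7805125033/11025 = 707947.85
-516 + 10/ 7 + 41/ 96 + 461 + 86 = 22079/ 672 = 32.86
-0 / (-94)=0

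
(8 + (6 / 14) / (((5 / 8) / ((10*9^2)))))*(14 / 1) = 7888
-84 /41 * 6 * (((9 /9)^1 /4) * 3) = -9.22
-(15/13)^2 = -1.33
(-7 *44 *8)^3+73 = -14959673271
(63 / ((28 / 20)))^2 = 2025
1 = 1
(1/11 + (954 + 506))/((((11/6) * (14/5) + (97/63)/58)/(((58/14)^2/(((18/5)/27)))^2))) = 4688810.58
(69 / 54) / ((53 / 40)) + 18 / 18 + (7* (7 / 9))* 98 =255443 / 477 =535.52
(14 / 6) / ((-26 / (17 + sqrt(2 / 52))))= -1.54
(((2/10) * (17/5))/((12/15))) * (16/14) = 0.97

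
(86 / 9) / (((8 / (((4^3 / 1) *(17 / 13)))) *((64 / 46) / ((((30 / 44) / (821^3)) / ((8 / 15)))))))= 420325 / 2532301936736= 0.00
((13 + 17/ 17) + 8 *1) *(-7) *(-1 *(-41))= -6314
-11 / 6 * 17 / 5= -187 / 30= -6.23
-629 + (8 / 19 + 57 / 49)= -584124 / 931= -627.42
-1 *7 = -7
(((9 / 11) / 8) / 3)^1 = 3 / 88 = 0.03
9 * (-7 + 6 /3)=-45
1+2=3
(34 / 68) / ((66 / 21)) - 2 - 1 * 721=-31805 / 44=-722.84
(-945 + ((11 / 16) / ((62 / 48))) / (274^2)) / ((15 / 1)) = -1466234269 / 23273560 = -63.00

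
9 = 9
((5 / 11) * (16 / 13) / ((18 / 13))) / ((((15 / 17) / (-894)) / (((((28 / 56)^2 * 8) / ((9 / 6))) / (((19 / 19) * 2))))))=-81056 / 297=-272.92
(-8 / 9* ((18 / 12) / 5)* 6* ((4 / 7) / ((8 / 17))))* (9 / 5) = -612 / 175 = -3.50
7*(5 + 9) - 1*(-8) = 106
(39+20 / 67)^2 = 6932689 / 4489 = 1544.37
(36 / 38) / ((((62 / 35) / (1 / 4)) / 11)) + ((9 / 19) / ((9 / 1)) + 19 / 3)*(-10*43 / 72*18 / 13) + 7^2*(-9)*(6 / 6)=-3479833 / 7068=-492.34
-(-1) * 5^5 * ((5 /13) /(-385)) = -3125 /1001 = -3.12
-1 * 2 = -2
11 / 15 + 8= 8.73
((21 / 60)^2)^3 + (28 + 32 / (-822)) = 27.96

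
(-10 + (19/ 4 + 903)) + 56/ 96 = 2695/ 3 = 898.33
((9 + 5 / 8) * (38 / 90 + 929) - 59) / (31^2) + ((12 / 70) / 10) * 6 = 14152217 / 1513575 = 9.35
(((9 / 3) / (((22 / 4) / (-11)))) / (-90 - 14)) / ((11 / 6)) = 9 / 286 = 0.03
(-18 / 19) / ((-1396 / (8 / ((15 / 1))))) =12 / 33155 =0.00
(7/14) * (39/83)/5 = 39/830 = 0.05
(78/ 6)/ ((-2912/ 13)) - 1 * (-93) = 20819/ 224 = 92.94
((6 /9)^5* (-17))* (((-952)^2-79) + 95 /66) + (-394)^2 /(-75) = -407129371828 /200475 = -2030823.65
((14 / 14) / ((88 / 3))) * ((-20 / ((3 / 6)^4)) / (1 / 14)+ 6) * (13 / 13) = -6711 / 44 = -152.52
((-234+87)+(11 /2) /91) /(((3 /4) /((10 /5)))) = -106972 /273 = -391.84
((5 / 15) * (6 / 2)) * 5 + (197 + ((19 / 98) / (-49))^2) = 4657959569 / 23059204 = 202.00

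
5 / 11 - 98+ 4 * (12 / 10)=-92.75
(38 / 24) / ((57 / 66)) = 11 / 6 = 1.83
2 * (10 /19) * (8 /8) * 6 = 120 /19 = 6.32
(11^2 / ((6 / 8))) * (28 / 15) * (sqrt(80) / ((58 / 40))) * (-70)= -15178240 * sqrt(5) / 261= -130036.69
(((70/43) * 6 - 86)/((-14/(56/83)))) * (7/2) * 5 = 229460/3569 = 64.29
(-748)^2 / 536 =69938 / 67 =1043.85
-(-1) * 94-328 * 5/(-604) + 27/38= 559029/5738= 97.43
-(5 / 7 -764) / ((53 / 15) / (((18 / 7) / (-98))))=-721305 / 127253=-5.67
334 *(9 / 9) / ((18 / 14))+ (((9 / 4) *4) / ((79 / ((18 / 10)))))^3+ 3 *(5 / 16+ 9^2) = 4470399510629 / 8874702000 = 503.72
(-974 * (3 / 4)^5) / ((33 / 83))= -3274101 / 5632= -581.34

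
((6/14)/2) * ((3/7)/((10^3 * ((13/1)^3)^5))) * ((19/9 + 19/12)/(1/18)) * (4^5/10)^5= 0.00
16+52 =68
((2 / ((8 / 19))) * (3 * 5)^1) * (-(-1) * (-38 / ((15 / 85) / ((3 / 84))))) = -30685 / 56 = -547.95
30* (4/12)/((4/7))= 35/2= 17.50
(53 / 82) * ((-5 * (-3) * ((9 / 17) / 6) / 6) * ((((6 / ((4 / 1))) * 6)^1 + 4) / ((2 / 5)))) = 51675 / 11152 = 4.63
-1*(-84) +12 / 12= 85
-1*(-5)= 5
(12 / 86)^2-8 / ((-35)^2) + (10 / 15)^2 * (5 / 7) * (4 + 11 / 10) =11089474 / 6795075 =1.63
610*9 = 5490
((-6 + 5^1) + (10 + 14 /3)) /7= 41 /21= 1.95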